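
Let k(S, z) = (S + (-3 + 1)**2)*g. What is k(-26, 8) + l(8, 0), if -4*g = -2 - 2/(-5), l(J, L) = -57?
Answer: -329/5 ≈ -65.800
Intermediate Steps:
g = 2/5 (g = -(-2 - 2/(-5))/4 = -(-2 - 2*(-1/5))/4 = -(-2 + 2/5)/4 = -1/4*(-8/5) = 2/5 ≈ 0.40000)
k(S, z) = 8/5 + 2*S/5 (k(S, z) = (S + (-3 + 1)**2)*(2/5) = (S + (-2)**2)*(2/5) = (S + 4)*(2/5) = (4 + S)*(2/5) = 8/5 + 2*S/5)
k(-26, 8) + l(8, 0) = (8/5 + (2/5)*(-26)) - 57 = (8/5 - 52/5) - 57 = -44/5 - 57 = -329/5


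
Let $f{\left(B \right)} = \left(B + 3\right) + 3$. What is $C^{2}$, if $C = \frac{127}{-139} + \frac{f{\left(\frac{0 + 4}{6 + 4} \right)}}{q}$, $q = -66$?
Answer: $\frac{537266041}{526014225} \approx 1.0214$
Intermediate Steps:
$f{\left(B \right)} = 6 + B$ ($f{\left(B \right)} = \left(3 + B\right) + 3 = 6 + B$)
$C = - \frac{23179}{22935}$ ($C = \frac{127}{-139} + \frac{6 + \frac{0 + 4}{6 + 4}}{-66} = 127 \left(- \frac{1}{139}\right) + \left(6 + \frac{4}{10}\right) \left(- \frac{1}{66}\right) = - \frac{127}{139} + \left(6 + 4 \cdot \frac{1}{10}\right) \left(- \frac{1}{66}\right) = - \frac{127}{139} + \left(6 + \frac{2}{5}\right) \left(- \frac{1}{66}\right) = - \frac{127}{139} + \frac{32}{5} \left(- \frac{1}{66}\right) = - \frac{127}{139} - \frac{16}{165} = - \frac{23179}{22935} \approx -1.0106$)
$C^{2} = \left(- \frac{23179}{22935}\right)^{2} = \frac{537266041}{526014225}$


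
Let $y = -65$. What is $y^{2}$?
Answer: $4225$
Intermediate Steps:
$y^{2} = \left(-65\right)^{2} = 4225$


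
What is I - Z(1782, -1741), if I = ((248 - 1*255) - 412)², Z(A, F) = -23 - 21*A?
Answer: 213006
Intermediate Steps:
I = 175561 (I = ((248 - 255) - 412)² = (-7 - 412)² = (-419)² = 175561)
I - Z(1782, -1741) = 175561 - (-23 - 21*1782) = 175561 - (-23 - 37422) = 175561 - 1*(-37445) = 175561 + 37445 = 213006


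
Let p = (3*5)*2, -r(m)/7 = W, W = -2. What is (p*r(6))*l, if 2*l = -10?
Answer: -2100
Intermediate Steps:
l = -5 (l = (½)*(-10) = -5)
r(m) = 14 (r(m) = -7*(-2) = 14)
p = 30 (p = 15*2 = 30)
(p*r(6))*l = (30*14)*(-5) = 420*(-5) = -2100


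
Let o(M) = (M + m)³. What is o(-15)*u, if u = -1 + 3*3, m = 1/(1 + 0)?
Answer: -21952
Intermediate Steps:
m = 1 (m = 1/1 = 1)
u = 8 (u = -1 + 9 = 8)
o(M) = (1 + M)³ (o(M) = (M + 1)³ = (1 + M)³)
o(-15)*u = (1 - 15)³*8 = (-14)³*8 = -2744*8 = -21952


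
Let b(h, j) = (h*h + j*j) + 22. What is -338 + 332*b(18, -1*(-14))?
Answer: 179606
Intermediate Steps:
b(h, j) = 22 + h² + j² (b(h, j) = (h² + j²) + 22 = 22 + h² + j²)
-338 + 332*b(18, -1*(-14)) = -338 + 332*(22 + 18² + (-1*(-14))²) = -338 + 332*(22 + 324 + 14²) = -338 + 332*(22 + 324 + 196) = -338 + 332*542 = -338 + 179944 = 179606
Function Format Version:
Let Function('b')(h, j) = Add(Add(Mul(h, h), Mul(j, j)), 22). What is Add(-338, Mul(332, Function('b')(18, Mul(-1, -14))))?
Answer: 179606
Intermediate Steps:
Function('b')(h, j) = Add(22, Pow(h, 2), Pow(j, 2)) (Function('b')(h, j) = Add(Add(Pow(h, 2), Pow(j, 2)), 22) = Add(22, Pow(h, 2), Pow(j, 2)))
Add(-338, Mul(332, Function('b')(18, Mul(-1, -14)))) = Add(-338, Mul(332, Add(22, Pow(18, 2), Pow(Mul(-1, -14), 2)))) = Add(-338, Mul(332, Add(22, 324, Pow(14, 2)))) = Add(-338, Mul(332, Add(22, 324, 196))) = Add(-338, Mul(332, 542)) = Add(-338, 179944) = 179606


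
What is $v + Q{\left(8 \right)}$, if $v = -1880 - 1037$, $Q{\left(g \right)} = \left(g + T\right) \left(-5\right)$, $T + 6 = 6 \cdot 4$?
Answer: $-3047$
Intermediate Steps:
$T = 18$ ($T = -6 + 6 \cdot 4 = -6 + 24 = 18$)
$Q{\left(g \right)} = -90 - 5 g$ ($Q{\left(g \right)} = \left(g + 18\right) \left(-5\right) = \left(18 + g\right) \left(-5\right) = -90 - 5 g$)
$v = -2917$
$v + Q{\left(8 \right)} = -2917 - 130 = -3047$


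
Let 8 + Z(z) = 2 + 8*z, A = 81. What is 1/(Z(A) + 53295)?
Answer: 1/53937 ≈ 1.8540e-5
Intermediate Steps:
Z(z) = -6 + 8*z (Z(z) = -8 + (2 + 8*z) = -6 + 8*z)
1/(Z(A) + 53295) = 1/((-6 + 8*81) + 53295) = 1/((-6 + 648) + 53295) = 1/(642 + 53295) = 1/53937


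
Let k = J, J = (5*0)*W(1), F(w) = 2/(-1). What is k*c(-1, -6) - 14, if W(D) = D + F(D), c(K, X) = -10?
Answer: -14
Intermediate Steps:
F(w) = -2 (F(w) = 2*(-1) = -2)
W(D) = -2 + D (W(D) = D - 2 = -2 + D)
J = 0 (J = (5*0)*(-2 + 1) = 0*(-1) = 0)
k = 0
k*c(-1, -6) - 14 = 0*(-10) - 14 = 0 - 14 = -14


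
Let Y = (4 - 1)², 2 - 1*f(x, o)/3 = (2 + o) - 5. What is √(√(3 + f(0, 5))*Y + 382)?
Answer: √(382 + 9*√3) ≈ 19.940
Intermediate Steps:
f(x, o) = 15 - 3*o (f(x, o) = 6 - 3*((2 + o) - 5) = 6 - 3*(-3 + o) = 6 + (9 - 3*o) = 15 - 3*o)
Y = 9 (Y = 3² = 9)
√(√(3 + f(0, 5))*Y + 382) = √(√(3 + (15 - 3*5))*9 + 382) = √(√(3 + (15 - 15))*9 + 382) = √(√(3 + 0)*9 + 382) = √(√3*9 + 382) = √(9*√3 + 382) = √(382 + 9*√3)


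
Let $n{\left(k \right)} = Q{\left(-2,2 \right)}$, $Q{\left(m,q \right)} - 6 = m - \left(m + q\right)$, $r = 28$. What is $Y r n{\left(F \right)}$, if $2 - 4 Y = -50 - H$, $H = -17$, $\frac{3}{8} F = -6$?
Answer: $980$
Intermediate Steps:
$F = -16$ ($F = \frac{8}{3} \left(-6\right) = -16$)
$Y = \frac{35}{4}$ ($Y = \frac{1}{2} - \frac{-50 - -17}{4} = \frac{1}{2} - \frac{-50 + 17}{4} = \frac{1}{2} - - \frac{33}{4} = \frac{1}{2} + \frac{33}{4} = \frac{35}{4} \approx 8.75$)
$Q{\left(m,q \right)} = 6 - q$ ($Q{\left(m,q \right)} = 6 + \left(m - \left(m + q\right)\right) = 6 - q$)
$n{\left(k \right)} = 4$ ($n{\left(k \right)} = 6 - 2 = 4$)
$Y r n{\left(F \right)} = \frac{35}{4} \cdot 28 \cdot 4 = 245 \cdot 4 = 980$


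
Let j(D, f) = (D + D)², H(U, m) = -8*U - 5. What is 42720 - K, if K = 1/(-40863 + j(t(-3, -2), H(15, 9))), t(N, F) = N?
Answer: 1744129441/40827 ≈ 42720.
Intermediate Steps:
H(U, m) = -5 - 8*U
j(D, f) = 4*D² (j(D, f) = (2*D)² = 4*D²)
K = -1/40827 (K = 1/(-40863 + 4*(-3)²) = 1/(-40863 + 4*9) = 1/(-40863 + 36) = 1/(-40827) = -1/40827 ≈ -2.4494e-5)
42720 - K = 42720 - 1*(-1/40827) = 42720 + 1/40827 = 1744129441/40827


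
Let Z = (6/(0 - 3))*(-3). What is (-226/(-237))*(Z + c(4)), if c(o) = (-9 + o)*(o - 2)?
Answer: -904/237 ≈ -3.8143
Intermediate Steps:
Z = 6 (Z = (6/(-3))*(-3) = (6*(-⅓))*(-3) = -2*(-3) = 6)
c(o) = (-9 + o)*(-2 + o)
(-226/(-237))*(Z + c(4)) = (-226/(-237))*(6 + (18 + 4² - 11*4)) = (-226*(-1/237))*(6 + (18 + 16 - 44)) = 226*(6 - 10)/237 = (226/237)*(-4) = -904/237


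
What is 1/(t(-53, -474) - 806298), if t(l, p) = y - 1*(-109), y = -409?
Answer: -1/806598 ≈ -1.2398e-6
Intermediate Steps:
t(l, p) = -300 (t(l, p) = -409 - 1*(-109) = -409 + 109 = -300)
1/(t(-53, -474) - 806298) = 1/(-300 - 806298) = 1/(-806598) = -1/806598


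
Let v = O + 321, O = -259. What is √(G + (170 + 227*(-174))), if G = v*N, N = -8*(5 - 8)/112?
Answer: I*√1926421/7 ≈ 198.28*I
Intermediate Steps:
N = 3/14 (N = -8*(-3)*(1/112) = 24*(1/112) = 3/14 ≈ 0.21429)
v = 62 (v = -259 + 321 = 62)
G = 93/7 (G = 62*(3/14) = 93/7 ≈ 13.286)
√(G + (170 + 227*(-174))) = √(93/7 + (170 + 227*(-174))) = √(93/7 + (170 - 39498)) = √(93/7 - 39328) = √(-275203/7) = I*√1926421/7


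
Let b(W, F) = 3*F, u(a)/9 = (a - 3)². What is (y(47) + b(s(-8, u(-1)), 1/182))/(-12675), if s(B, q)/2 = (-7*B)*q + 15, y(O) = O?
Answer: -8557/2306850 ≈ -0.0037094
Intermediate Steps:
u(a) = 9*(-3 + a)² (u(a) = 9*(a - 3)² = 9*(-3 + a)²)
s(B, q) = 30 - 14*B*q (s(B, q) = 2*((-7*B)*q + 15) = 2*(-7*B*q + 15) = 2*(15 - 7*B*q) = 30 - 14*B*q)
(y(47) + b(s(-8, u(-1)), 1/182))/(-12675) = (47 + 3/182)/(-12675) = (47 + 3*(1/182))*(-1/12675) = (47 + 3/182)*(-1/12675) = (8557/182)*(-1/12675) = -8557/2306850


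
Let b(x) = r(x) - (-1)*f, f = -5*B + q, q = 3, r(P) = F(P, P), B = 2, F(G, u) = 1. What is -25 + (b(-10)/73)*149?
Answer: -2719/73 ≈ -37.247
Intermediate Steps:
r(P) = 1
f = -7 (f = -5*2 + 3 = -10 + 3 = -7)
b(x) = -6 (b(x) = 1 - (-1)*(-7) = 1 - 1*7 = 1 - 7 = -6)
-25 + (b(-10)/73)*149 = -25 - 6/73*149 = -25 - 894/73 = -2719/73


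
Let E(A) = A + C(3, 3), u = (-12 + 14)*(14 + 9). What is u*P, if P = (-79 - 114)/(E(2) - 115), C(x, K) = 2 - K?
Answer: 4439/57 ≈ 77.877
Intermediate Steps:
u = 46 (u = 2*23 = 46)
E(A) = -1 + A (E(A) = A + (2 - 1*3) = A + (2 - 3) = A - 1 = -1 + A)
P = 193/114 (P = (-79 - 114)/((-1 + 2) - 115) = -193/(1 - 115) = -193/(-114) = -193*(-1/114) = 193/114 ≈ 1.6930)
u*P = 46*(193/114) = 4439/57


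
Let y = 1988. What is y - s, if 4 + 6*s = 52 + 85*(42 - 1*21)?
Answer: 3365/2 ≈ 1682.5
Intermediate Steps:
s = 611/2 (s = -⅔ + (52 + 85*(42 - 1*21))/6 = -⅔ + (52 + 85*(42 - 21))/6 = -⅔ + (52 + 85*21)/6 = -⅔ + (52 + 1785)/6 = -⅔ + (⅙)*1837 = -⅔ + 1837/6 = 611/2 ≈ 305.50)
y - s = 1988 - 1*611/2 = 1988 - 611/2 = 3365/2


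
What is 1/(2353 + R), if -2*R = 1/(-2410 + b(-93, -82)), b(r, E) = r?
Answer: 5006/11779119 ≈ 0.00042499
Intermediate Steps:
R = 1/5006 (R = -1/(2*(-2410 - 93)) = -½/(-2503) = -½*(-1/2503) = 1/5006 ≈ 0.00019976)
1/(2353 + R) = 1/(2353 + 1/5006) = 1/(11779119/5006) = 5006/11779119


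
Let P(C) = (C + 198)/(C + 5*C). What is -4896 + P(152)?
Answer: -2232401/456 ≈ -4895.6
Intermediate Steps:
P(C) = (198 + C)/(6*C) (P(C) = (198 + C)/((6*C)) = (198 + C)*(1/(6*C)) = (198 + C)/(6*C))
-4896 + P(152) = -4896 + (⅙)*(198 + 152)/152 = -4896 + (⅙)*(1/152)*350 = -4896 + 175/456 = -2232401/456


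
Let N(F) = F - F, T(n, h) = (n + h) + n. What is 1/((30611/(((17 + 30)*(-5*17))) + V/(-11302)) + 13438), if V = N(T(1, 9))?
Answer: 3995/53654199 ≈ 7.4458e-5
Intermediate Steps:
T(n, h) = h + 2*n (T(n, h) = (h + n) + n = h + 2*n)
N(F) = 0
V = 0
1/((30611/(((17 + 30)*(-5*17))) + V/(-11302)) + 13438) = 1/((30611/(((17 + 30)*(-5*17))) + 0/(-11302)) + 13438) = 1/((30611/((47*(-85))) + 0*(-1/11302)) + 13438) = 1/((30611/(-3995) + 0) + 13438) = 1/((30611*(-1/3995) + 0) + 13438) = 1/((-30611/3995 + 0) + 13438) = 1/(-30611/3995 + 13438) = 1/(53654199/3995) = 3995/53654199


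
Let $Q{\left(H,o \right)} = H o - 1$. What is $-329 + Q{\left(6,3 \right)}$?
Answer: $-312$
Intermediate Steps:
$Q{\left(H,o \right)} = -1 + H o$
$-329 + Q{\left(6,3 \right)} = -329 + \left(-1 + 6 \cdot 3\right) = -329 + \left(-1 + 18\right) = -329 + 17 = -312$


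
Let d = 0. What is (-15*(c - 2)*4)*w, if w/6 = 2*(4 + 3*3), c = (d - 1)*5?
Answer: 65520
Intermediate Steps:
c = -5 (c = (0 - 1)*5 = -1*5 = -5)
w = 156 (w = 6*(2*(4 + 3*3)) = 6*(2*(4 + 9)) = 6*(2*13) = 6*26 = 156)
(-15*(c - 2)*4)*w = -15*(-5 - 2)*4*156 = -(-105)*4*156 = -15*(-28)*156 = 420*156 = 65520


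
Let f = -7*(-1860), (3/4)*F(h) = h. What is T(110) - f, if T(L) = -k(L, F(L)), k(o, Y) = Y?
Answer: -39500/3 ≈ -13167.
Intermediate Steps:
F(h) = 4*h/3
f = 13020
T(L) = -4*L/3
T(110) - f = -4/3*110 - 1*13020 = -440/3 - 13020 = -39500/3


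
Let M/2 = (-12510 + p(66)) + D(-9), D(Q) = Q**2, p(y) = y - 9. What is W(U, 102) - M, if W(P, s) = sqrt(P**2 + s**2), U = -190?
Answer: 24744 + 2*sqrt(11626) ≈ 24960.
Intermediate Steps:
p(y) = -9 + y
M = -24744 (M = 2*((-12510 + (-9 + 66)) + (-9)**2) = 2*((-12510 + 57) + 81) = 2*(-12453 + 81) = 2*(-12372) = -24744)
W(U, 102) - M = sqrt((-190)**2 + 102**2) - 1*(-24744) = sqrt(36100 + 10404) + 24744 = sqrt(46504) + 24744 = 2*sqrt(11626) + 24744 = 24744 + 2*sqrt(11626)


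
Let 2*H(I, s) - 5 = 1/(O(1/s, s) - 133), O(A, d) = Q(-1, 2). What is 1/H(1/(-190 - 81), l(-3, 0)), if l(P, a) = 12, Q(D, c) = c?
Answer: 131/327 ≈ 0.40061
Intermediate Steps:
O(A, d) = 2
H(I, s) = 327/131 (H(I, s) = 5/2 + 1/(2*(2 - 133)) = 5/2 + (½)/(-131) = 5/2 + (½)*(-1/131) = 5/2 - 1/262 = 327/131)
1/H(1/(-190 - 81), l(-3, 0)) = 1/(327/131) = 131/327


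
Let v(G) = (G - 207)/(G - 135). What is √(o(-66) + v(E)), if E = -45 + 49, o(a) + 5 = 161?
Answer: √2703709/131 ≈ 12.552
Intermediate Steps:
o(a) = 156 (o(a) = -5 + 161 = 156)
E = 4
v(G) = (-207 + G)/(-135 + G)
√(o(-66) + v(E)) = √(156 + (-207 + 4)/(-135 + 4)) = √(156 - 203/(-131)) = √(156 - 1/131*(-203)) = √(156 + 203/131) = √(20639/131) = √2703709/131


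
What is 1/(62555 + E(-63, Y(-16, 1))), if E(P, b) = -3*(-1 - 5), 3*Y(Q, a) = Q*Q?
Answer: 1/62573 ≈ 1.5981e-5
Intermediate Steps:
Y(Q, a) = Q²/3 (Y(Q, a) = (Q*Q)/3 = Q²/3)
E(P, b) = 18 (E(P, b) = -3*(-6) = 18)
1/(62555 + E(-63, Y(-16, 1))) = 1/(62555 + 18) = 1/62573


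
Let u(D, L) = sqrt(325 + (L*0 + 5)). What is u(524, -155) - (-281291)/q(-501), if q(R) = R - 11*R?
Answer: 281291/5010 + sqrt(330) ≈ 74.312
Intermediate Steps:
q(R) = -10*R
u(D, L) = sqrt(330) (u(D, L) = sqrt(325 + (0 + 5)) = sqrt(325 + 5) = sqrt(330))
u(524, -155) - (-281291)/q(-501) = sqrt(330) - (-281291)/((-10*(-501))) = sqrt(330) - (-281291)/5010 = sqrt(330) - 1*(-281291/5010) = sqrt(330) + 281291/5010 = 281291/5010 + sqrt(330)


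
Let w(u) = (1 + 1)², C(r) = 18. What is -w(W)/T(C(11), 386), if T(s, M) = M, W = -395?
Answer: -2/193 ≈ -0.010363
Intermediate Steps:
w(u) = 4 (w(u) = 2² = 4)
-w(W)/T(C(11), 386) = -4/386 = -1*2/193 = -2/193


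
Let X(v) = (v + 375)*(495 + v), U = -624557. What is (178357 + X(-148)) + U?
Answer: -367431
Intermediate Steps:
X(v) = (375 + v)*(495 + v)
(178357 + X(-148)) + U = (178357 + (185625 + (-148)² + 870*(-148))) - 624557 = (178357 + (185625 + 21904 - 128760)) - 624557 = (178357 + 78769) - 624557 = 257126 - 624557 = -367431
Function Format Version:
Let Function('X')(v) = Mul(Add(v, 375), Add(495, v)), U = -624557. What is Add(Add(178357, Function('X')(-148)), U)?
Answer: -367431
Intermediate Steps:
Function('X')(v) = Mul(Add(375, v), Add(495, v))
Add(Add(178357, Function('X')(-148)), U) = Add(Add(178357, Add(185625, Pow(-148, 2), Mul(870, -148))), -624557) = Add(Add(178357, Add(185625, 21904, -128760)), -624557) = Add(Add(178357, 78769), -624557) = Add(257126, -624557) = -367431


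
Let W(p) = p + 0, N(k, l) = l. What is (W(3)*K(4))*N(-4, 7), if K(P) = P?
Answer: 84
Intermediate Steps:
W(p) = p
(W(3)*K(4))*N(-4, 7) = (3*4)*7 = 12*7 = 84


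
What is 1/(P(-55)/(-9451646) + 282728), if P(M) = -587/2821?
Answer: 26663093366/7538403061183035 ≈ 3.5370e-6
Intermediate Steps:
P(M) = -587/2821 (P(M) = -587*1/2821 = -587/2821)
1/(P(-55)/(-9451646) + 282728) = 1/(-587/2821/(-9451646) + 282728) = 1/(-587/2821*(-1/9451646) + 282728) = 1/(587/26663093366 + 282728) = 1/(7538403061183035/26663093366) = 26663093366/7538403061183035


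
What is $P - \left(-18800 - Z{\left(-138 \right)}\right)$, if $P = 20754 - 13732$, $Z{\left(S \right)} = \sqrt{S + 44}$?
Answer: $25822 + i \sqrt{94} \approx 25822.0 + 9.6954 i$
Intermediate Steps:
$Z{\left(S \right)} = \sqrt{44 + S}$
$P = 7022$ ($P = 20754 - 13732 = 7022$)
$P - \left(-18800 - Z{\left(-138 \right)}\right) = 7022 - \left(-18800 - \sqrt{44 - 138}\right) = 7022 - \left(-18800 - \sqrt{-94}\right) = 7022 - \left(-18800 - i \sqrt{94}\right) = 7022 + \left(18800 + i \sqrt{94}\right) = 25822 + i \sqrt{94}$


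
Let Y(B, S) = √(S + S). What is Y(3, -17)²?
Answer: -34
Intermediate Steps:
Y(B, S) = √2*√S (Y(B, S) = √(2*S) = √2*√S)
Y(3, -17)² = (√2*√(-17))² = (√2*(I*√17))² = (I*√34)² = -34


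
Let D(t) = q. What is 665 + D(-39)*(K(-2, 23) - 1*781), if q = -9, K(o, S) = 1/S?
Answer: 176953/23 ≈ 7693.6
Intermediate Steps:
D(t) = -9
665 + D(-39)*(K(-2, 23) - 1*781) = 665 - 9*(1/23 - 1*781) = 665 - 9*(1/23 - 781) = 665 - 9*(-17962/23) = 665 + 161658/23 = 176953/23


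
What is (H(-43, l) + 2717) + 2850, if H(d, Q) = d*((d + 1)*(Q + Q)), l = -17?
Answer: -55837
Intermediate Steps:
H(d, Q) = 2*Q*d*(1 + d) (H(d, Q) = d*((1 + d)*(2*Q)) = d*(2*Q*(1 + d)) = 2*Q*d*(1 + d))
(H(-43, l) + 2717) + 2850 = (2*(-17)*(-43)*(1 - 43) + 2717) + 2850 = (2*(-17)*(-43)*(-42) + 2717) + 2850 = (-61404 + 2717) + 2850 = -58687 + 2850 = -55837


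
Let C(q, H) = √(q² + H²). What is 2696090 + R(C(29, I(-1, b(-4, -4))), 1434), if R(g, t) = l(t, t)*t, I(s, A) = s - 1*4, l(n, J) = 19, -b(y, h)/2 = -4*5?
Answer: 2723336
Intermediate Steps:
b(y, h) = 40 (b(y, h) = -(-8)*5 = -2*(-20) = 40)
I(s, A) = -4 + s (I(s, A) = s - 4 = -4 + s)
C(q, H) = √(H² + q²)
R(g, t) = 19*t
2696090 + R(C(29, I(-1, b(-4, -4))), 1434) = 2696090 + 19*1434 = 2696090 + 27246 = 2723336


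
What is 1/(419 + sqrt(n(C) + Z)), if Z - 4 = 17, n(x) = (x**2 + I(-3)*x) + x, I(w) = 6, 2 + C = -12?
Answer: 419/175442 - sqrt(119)/175442 ≈ 0.0023261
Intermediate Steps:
C = -14 (C = -2 - 12 = -14)
n(x) = x**2 + 7*x (n(x) = (x**2 + 6*x) + x = x**2 + 7*x)
Z = 21 (Z = 4 + 17 = 21)
1/(419 + sqrt(n(C) + Z)) = 1/(419 + sqrt(-14*(7 - 14) + 21)) = 1/(419 + sqrt(-14*(-7) + 21)) = 1/(419 + sqrt(98 + 21)) = 1/(419 + sqrt(119))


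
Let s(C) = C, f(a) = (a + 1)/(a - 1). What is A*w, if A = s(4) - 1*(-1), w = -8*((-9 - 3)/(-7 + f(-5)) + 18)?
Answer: -15120/19 ≈ -795.79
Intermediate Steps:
f(a) = (1 + a)/(-1 + a)
w = -3024/19 (w = -8*((-9 - 3)/(-7 + (1 - 5)/(-1 - 5)) + 18) = -8*(-12/(-7 - 4/(-6)) + 18) = -8*(-12/(-7 - 1/6*(-4)) + 18) = -8*(-12/(-7 + 2/3) + 18) = -8*(-12/(-19/3) + 18) = -8*(-12*(-3/19) + 18) = -8*(36/19 + 18) = -8*378/19 = -3024/19 ≈ -159.16)
A = 5 (A = 4 - 1*(-1) = 4 + 1 = 5)
A*w = 5*(-3024/19) = -15120/19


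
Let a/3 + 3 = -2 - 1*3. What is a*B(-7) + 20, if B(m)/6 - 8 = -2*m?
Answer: -3148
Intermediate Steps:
B(m) = 48 - 12*m (B(m) = 48 + 6*(-2*m) = 48 - 12*m)
a = -24 (a = -9 + 3*(-2 - 1*3) = -9 + 3*(-2 - 3) = -9 + 3*(-5) = -9 - 15 = -24)
a*B(-7) + 20 = -24*(48 - 12*(-7)) + 20 = -24*(48 + 84) + 20 = -24*132 + 20 = -3168 + 20 = -3148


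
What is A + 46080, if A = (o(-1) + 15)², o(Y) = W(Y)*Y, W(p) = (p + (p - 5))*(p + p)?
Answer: 46081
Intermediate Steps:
W(p) = 2*p*(-5 + 2*p) (W(p) = (p + (-5 + p))*(2*p) = (-5 + 2*p)*(2*p) = 2*p*(-5 + 2*p))
o(Y) = 2*Y²*(-5 + 2*Y) (o(Y) = (2*Y*(-5 + 2*Y))*Y = 2*Y²*(-5 + 2*Y))
A = 1 (A = ((-1)²*(-10 + 4*(-1)) + 15)² = (1*(-10 - 4) + 15)² = (1*(-14) + 15)² = (-14 + 15)² = 1² = 1)
A + 46080 = 1 + 46080 = 46081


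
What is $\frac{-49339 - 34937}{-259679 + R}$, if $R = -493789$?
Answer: $\frac{7023}{62789} \approx 0.11185$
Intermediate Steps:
$\frac{-49339 - 34937}{-259679 + R} = \frac{-49339 - 34937}{-259679 - 493789} = - \frac{84276}{-753468} = \left(-84276\right) \left(- \frac{1}{753468}\right) = \frac{7023}{62789}$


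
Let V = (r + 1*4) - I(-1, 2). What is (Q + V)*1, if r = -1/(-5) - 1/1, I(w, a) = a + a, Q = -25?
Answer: -129/5 ≈ -25.800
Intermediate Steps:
I(w, a) = 2*a
r = -4/5 (r = -1*(-1/5) - 1*1 = 1/5 - 1 = -4/5 ≈ -0.80000)
V = -4/5 (V = (-4/5 + 1*4) - 2*2 = (-4/5 + 4) - 1*4 = 16/5 - 4 = -4/5 ≈ -0.80000)
(Q + V)*1 = (-25 - 4/5)*1 = -129/5*1 = -129/5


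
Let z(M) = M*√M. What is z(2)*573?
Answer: 1146*√2 ≈ 1620.7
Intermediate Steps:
z(M) = M^(3/2)
z(2)*573 = 2^(3/2)*573 = (2*√2)*573 = 1146*√2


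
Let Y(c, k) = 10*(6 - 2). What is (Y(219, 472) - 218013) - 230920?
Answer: -448893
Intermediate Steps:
Y(c, k) = 40 (Y(c, k) = 10*4 = 40)
(Y(219, 472) - 218013) - 230920 = (40 - 218013) - 230920 = -217973 - 230920 = -448893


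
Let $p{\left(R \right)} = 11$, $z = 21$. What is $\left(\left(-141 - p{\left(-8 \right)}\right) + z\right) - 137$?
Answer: $-268$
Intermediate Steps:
$\left(\left(-141 - p{\left(-8 \right)}\right) + z\right) - 137 = \left(\left(-141 - 11\right) + 21\right) - 137 = \left(-152 + 21\right) - 137 = -131 - 137 = -268$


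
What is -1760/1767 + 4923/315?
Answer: 904949/61845 ≈ 14.633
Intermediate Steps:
-1760/1767 + 4923/315 = -1760*1/1767 + 4923*(1/315) = -1760/1767 + 547/35 = 904949/61845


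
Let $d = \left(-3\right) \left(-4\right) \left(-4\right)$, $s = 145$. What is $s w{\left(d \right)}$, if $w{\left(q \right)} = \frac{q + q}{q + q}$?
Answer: $145$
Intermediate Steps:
$d = -48$ ($d = 12 \left(-4\right) = -48$)
$w{\left(q \right)} = 1$ ($w{\left(q \right)} = \frac{2 q}{2 q} = 2 q \frac{1}{2 q} = 1$)
$s w{\left(d \right)} = 145 \cdot 1 = 145$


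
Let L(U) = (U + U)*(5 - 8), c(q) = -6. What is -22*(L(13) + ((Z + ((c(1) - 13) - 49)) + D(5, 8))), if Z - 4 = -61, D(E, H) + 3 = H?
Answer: 4356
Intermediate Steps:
L(U) = -6*U (L(U) = (2*U)*(-3) = -6*U)
D(E, H) = -3 + H
Z = -57 (Z = 4 - 61 = -57)
-22*(L(13) + ((Z + ((c(1) - 13) - 49)) + D(5, 8))) = -22*(-6*13 + ((-57 + ((-6 - 13) - 49)) + (-3 + 8))) = -22*(-78 + ((-57 + (-19 - 49)) + 5)) = -22*(-78 + ((-57 - 68) + 5)) = -22*(-78 + (-125 + 5)) = -22*(-78 - 120) = -22*(-198) = 4356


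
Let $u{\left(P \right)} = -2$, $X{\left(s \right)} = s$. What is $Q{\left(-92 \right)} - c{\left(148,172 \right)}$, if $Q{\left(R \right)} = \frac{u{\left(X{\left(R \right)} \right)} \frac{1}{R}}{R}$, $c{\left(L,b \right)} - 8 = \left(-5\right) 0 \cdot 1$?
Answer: $- \frac{33857}{4232} \approx -8.0002$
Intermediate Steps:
$c{\left(L,b \right)} = 8$ ($c{\left(L,b \right)} = 8 + \left(-5\right) 0 \cdot 1 = 8 + 0 \cdot 1 = 8 + 0 = 8$)
$Q{\left(R \right)} = - \frac{2}{R^{2}}$ ($Q{\left(R \right)} = \frac{\left(-2\right) \frac{1}{R}}{R} = - \frac{2}{R^{2}}$)
$Q{\left(-92 \right)} - c{\left(148,172 \right)} = - \frac{2}{8464} - 8 = \left(-2\right) \frac{1}{8464} - 8 = - \frac{1}{4232} - 8 = - \frac{33857}{4232}$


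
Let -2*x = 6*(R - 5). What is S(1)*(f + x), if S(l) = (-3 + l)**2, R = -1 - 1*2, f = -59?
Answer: -140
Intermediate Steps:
R = -3 (R = -1 - 2 = -3)
x = 24 (x = -3*(-3 - 5) = -3*(-8) = -1/2*(-48) = 24)
S(1)*(f + x) = (-3 + 1)**2*(-59 + 24) = (-2)**2*(-35) = 4*(-35) = -140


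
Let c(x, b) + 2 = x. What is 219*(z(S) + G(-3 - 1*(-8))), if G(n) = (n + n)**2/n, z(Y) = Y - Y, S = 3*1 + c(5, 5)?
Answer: 4380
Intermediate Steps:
c(x, b) = -2 + x
S = 6 (S = 3*1 + (-2 + 5) = 3 + 3 = 6)
z(Y) = 0
G(n) = 4*n (G(n) = (2*n)**2/n = (4*n**2)/n = 4*n)
219*(z(S) + G(-3 - 1*(-8))) = 219*(0 + 4*(-3 - 1*(-8))) = 219*(0 + 4*(-3 + 8)) = 219*(0 + 4*5) = 219*(0 + 20) = 219*20 = 4380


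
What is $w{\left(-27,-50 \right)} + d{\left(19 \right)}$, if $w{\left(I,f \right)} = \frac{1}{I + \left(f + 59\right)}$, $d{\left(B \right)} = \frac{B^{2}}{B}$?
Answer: $\frac{341}{18} \approx 18.944$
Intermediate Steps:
$d{\left(B \right)} = B$
$w{\left(I,f \right)} = \frac{1}{59 + I + f}$ ($w{\left(I,f \right)} = \frac{1}{I + \left(59 + f\right)} = \frac{1}{59 + I + f}$)
$w{\left(-27,-50 \right)} + d{\left(19 \right)} = \frac{1}{59 - 27 - 50} + 19 = \frac{1}{-18} + 19 = - \frac{1}{18} + 19 = \frac{341}{18}$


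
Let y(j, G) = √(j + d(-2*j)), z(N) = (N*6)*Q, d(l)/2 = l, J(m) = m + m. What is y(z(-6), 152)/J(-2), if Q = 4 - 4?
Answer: 0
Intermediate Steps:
Q = 0
J(m) = 2*m
d(l) = 2*l
z(N) = 0 (z(N) = (N*6)*0 = (6*N)*0 = 0)
y(j, G) = √3*√(-j) (y(j, G) = √(j + 2*(-2*j)) = √(j - 4*j) = √(-3*j) = √3*√(-j))
y(z(-6), 152)/J(-2) = (√3*√(-1*0))/((2*(-2))) = (√3*√0)/(-4) = (√3*0)*(-¼) = 0*(-¼) = 0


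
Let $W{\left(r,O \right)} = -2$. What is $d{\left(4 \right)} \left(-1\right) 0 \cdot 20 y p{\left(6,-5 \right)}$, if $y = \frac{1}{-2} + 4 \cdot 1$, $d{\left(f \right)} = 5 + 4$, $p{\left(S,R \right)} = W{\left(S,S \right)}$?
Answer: $0$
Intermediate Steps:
$p{\left(S,R \right)} = -2$
$d{\left(f \right)} = 9$
$y = \frac{7}{2}$ ($y = - \frac{1}{2} + 4 = \frac{7}{2} \approx 3.5$)
$d{\left(4 \right)} \left(-1\right) 0 \cdot 20 y p{\left(6,-5 \right)} = 9 \left(-1\right) 0 \cdot 20 \cdot \frac{7}{2} \left(-2\right) = \left(-9\right) 0 \cdot 20 \left(-7\right) = 0 \cdot 20 \left(-7\right) = 0 \left(-7\right) = 0$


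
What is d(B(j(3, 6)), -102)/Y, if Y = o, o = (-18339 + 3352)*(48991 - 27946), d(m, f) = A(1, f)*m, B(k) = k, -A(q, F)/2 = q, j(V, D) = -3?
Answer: -2/105133805 ≈ -1.9023e-8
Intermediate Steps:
A(q, F) = -2*q
d(m, f) = -2*m (d(m, f) = (-2*1)*m = -2*m)
o = -315401415 (o = -14987*21045 = -315401415)
Y = -315401415
d(B(j(3, 6)), -102)/Y = -2*(-3)/(-315401415) = 6*(-1/315401415) = -2/105133805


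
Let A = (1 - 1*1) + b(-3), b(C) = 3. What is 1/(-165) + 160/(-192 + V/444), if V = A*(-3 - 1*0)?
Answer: -437291/521015 ≈ -0.83931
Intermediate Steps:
A = 3 (A = (1 - 1*1) + 3 = (1 - 1) + 3 = 0 + 3 = 3)
V = -9 (V = 3*(-3 - 1*0) = 3*(-3 + 0) = 3*(-3) = -9)
1/(-165) + 160/(-192 + V/444) = 1/(-165) + 160/(-192 - 9/444) = -1/165 + 160/(-192 - 9*1/444) = -1/165 + 160/(-192 - 3/148) = -1/165 + 160/(-28419/148) = -1/165 + 160*(-148/28419) = -1/165 - 23680/28419 = -437291/521015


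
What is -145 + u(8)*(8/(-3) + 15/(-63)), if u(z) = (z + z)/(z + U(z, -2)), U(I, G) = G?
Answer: -9623/63 ≈ -152.75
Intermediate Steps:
u(z) = 2*z/(-2 + z) (u(z) = (z + z)/(z - 2) = (2*z)/(-2 + z) = 2*z/(-2 + z))
-145 + u(8)*(8/(-3) + 15/(-63)) = -145 + (2*8/(-2 + 8))*(8/(-3) + 15/(-63)) = -145 + (2*8/6)*(8*(-⅓) + 15*(-1/63)) = -145 + (2*8*(⅙))*(-8/3 - 5/21) = -145 + (8/3)*(-61/21) = -145 - 488/63 = -9623/63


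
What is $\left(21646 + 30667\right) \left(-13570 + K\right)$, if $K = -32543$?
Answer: $-2412309369$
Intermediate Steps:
$\left(21646 + 30667\right) \left(-13570 + K\right) = \left(21646 + 30667\right) \left(-13570 - 32543\right) = 52313 \left(-46113\right) = -2412309369$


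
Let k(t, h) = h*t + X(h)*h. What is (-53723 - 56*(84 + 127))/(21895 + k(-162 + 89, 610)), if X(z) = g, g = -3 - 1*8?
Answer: 65539/29345 ≈ 2.2334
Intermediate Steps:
g = -11 (g = -3 - 8 = -11)
X(z) = -11
k(t, h) = -11*h + h*t (k(t, h) = h*t - 11*h = -11*h + h*t)
(-53723 - 56*(84 + 127))/(21895 + k(-162 + 89, 610)) = (-53723 - 56*(84 + 127))/(21895 + 610*(-11 + (-162 + 89))) = (-53723 - 56*211)/(21895 + 610*(-11 - 73)) = (-53723 - 11816)/(21895 + 610*(-84)) = -65539/(21895 - 51240) = -65539/(-29345) = -65539*(-1/29345) = 65539/29345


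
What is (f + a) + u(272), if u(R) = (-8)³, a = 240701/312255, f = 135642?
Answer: 42195258851/312255 ≈ 1.3513e+5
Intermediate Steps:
a = 240701/312255 (a = 240701*(1/312255) = 240701/312255 ≈ 0.77085)
u(R) = -512
(f + a) + u(272) = (135642 + 240701/312255) - 512 = 42355133411/312255 - 512 = 42195258851/312255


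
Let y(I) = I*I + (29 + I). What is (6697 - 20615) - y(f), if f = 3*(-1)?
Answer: -13953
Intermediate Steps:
f = -3
y(I) = 29 + I + I² (y(I) = I² + (29 + I) = 29 + I + I²)
(6697 - 20615) - y(f) = (6697 - 20615) - (29 - 3 + (-3)²) = -13918 - (29 - 3 + 9) = -13918 - 1*35 = -13918 - 35 = -13953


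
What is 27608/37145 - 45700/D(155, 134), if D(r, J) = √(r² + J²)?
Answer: 1624/2185 - 45700*√41981/41981 ≈ -222.30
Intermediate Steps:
D(r, J) = √(J² + r²)
27608/37145 - 45700/D(155, 134) = 27608/37145 - 45700/√(134² + 155²) = 27608*(1/37145) - 45700/√(17956 + 24025) = 1624/2185 - 45700*√41981/41981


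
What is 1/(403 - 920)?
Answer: -1/517 ≈ -0.0019342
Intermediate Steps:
1/(403 - 920) = 1/(-517) = -1/517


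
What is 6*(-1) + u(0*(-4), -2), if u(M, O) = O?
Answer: -8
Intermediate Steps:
6*(-1) + u(0*(-4), -2) = 6*(-1) - 2 = -6 - 2 = -8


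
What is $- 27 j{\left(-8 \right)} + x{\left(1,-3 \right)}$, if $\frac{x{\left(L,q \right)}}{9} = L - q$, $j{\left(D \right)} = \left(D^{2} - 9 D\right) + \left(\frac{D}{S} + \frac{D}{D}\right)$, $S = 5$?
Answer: $- \frac{18099}{5} \approx -3619.8$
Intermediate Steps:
$j{\left(D \right)} = 1 + D^{2} - \frac{44 D}{5}$ ($j{\left(D \right)} = \left(D^{2} - 9 D\right) + \left(\frac{D}{5} + \frac{D}{D}\right) = \left(D^{2} - 9 D\right) + \left(D \frac{1}{5} + 1\right) = \left(D^{2} - 9 D\right) + \left(\frac{D}{5} + 1\right) = \left(D^{2} - 9 D\right) + \left(1 + \frac{D}{5}\right) = 1 + D^{2} - \frac{44 D}{5}$)
$x{\left(L,q \right)} = - 9 q + 9 L$ ($x{\left(L,q \right)} = 9 \left(L - q\right) = - 9 q + 9 L$)
$- 27 j{\left(-8 \right)} + x{\left(1,-3 \right)} = - 27 \left(1 + \left(-8\right)^{2} - - \frac{352}{5}\right) + \left(\left(-9\right) \left(-3\right) + 9 \cdot 1\right) = - 27 \left(1 + 64 + \frac{352}{5}\right) + \left(27 + 9\right) = \left(-27\right) \frac{677}{5} + 36 = - \frac{18279}{5} + 36 = - \frac{18099}{5}$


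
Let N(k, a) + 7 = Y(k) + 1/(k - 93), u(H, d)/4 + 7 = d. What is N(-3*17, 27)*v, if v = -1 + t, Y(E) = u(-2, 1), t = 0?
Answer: 4465/144 ≈ 31.007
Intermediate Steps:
u(H, d) = -28 + 4*d
Y(E) = -24 (Y(E) = -28 + 4*1 = -28 + 4 = -24)
N(k, a) = -31 + 1/(-93 + k) (N(k, a) = -7 + (-24 + 1/(k - 93)) = -7 + (-24 + 1/(-93 + k)) = -31 + 1/(-93 + k))
v = -1 (v = -1 + 0 = -1)
N(-3*17, 27)*v = ((2884 - (-93)*17)/(-93 - 3*17))*(-1) = ((2884 - 31*(-51))/(-93 - 51))*(-1) = ((2884 + 1581)/(-144))*(-1) = -1/144*4465*(-1) = -4465/144*(-1) = 4465/144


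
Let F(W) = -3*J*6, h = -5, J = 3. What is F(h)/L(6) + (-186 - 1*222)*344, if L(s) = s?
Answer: -140361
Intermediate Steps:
F(W) = -54 (F(W) = -3*3*6 = -9*6 = -54)
F(h)/L(6) + (-186 - 1*222)*344 = -54/6 + (-186 - 1*222)*344 = -54*⅙ + (-186 - 222)*344 = -9 - 408*344 = -9 - 140352 = -140361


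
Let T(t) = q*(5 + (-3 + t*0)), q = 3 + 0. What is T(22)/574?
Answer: 3/287 ≈ 0.010453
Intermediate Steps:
q = 3
T(t) = 6 (T(t) = 3*(5 + (-3 + t*0)) = 3*(5 + (-3 + 0)) = 3*(5 - 3) = 3*2 = 6)
T(22)/574 = 6/574 = 6*(1/574) = 3/287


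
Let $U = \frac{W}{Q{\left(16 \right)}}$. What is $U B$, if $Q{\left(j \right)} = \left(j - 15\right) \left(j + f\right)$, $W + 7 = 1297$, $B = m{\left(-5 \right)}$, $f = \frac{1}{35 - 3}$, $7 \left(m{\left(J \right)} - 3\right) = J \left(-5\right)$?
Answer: $\frac{632960}{1197} \approx 528.79$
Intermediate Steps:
$m{\left(J \right)} = 3 - \frac{5 J}{7}$ ($m{\left(J \right)} = 3 + \frac{J \left(-5\right)}{7} = 3 + \frac{\left(-5\right) J}{7} = 3 - \frac{5 J}{7}$)
$f = \frac{1}{32} \approx 0.03125$
$B = \frac{46}{7}$ ($B = 3 - - \frac{25}{7} = 3 + \frac{25}{7} = \frac{46}{7} \approx 6.5714$)
$W = 1290$ ($W = -7 + 1297 = 1290$)
$Q{\left(j \right)} = \left(-15 + j\right) \left(\frac{1}{32} + j\right)$ ($Q{\left(j \right)} = \left(j - 15\right) \left(j + \frac{1}{32}\right) = \left(-15 + j\right) \left(\frac{1}{32} + j\right)$)
$U = \frac{13760}{171}$ ($U = \frac{1290}{- \frac{15}{32} + 16^{2} - \frac{479}{2}} = \frac{1290}{- \frac{15}{32} + 256 - \frac{479}{2}} = \frac{1290}{\frac{513}{32}} = 1290 \cdot \frac{32}{513} = \frac{13760}{171} \approx 80.468$)
$U B = \frac{13760}{171} \cdot \frac{46}{7} = \frac{632960}{1197}$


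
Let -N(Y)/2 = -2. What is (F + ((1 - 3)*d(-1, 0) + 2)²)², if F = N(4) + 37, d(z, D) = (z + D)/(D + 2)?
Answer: 2500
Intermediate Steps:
N(Y) = 4 (N(Y) = -2*(-2) = 4)
d(z, D) = (D + z)/(2 + D)
F = 41 (F = 4 + 37 = 41)
(F + ((1 - 3)*d(-1, 0) + 2)²)² = (41 + ((1 - 3)*((0 - 1)/(2 + 0)) + 2)²)² = (41 + (-2*(-1)/2 + 2)²)² = (41 + (-(-1) + 2)²)² = (41 + (-2*(-½) + 2)²)² = (41 + (1 + 2)²)² = (41 + 3²)² = (41 + 9)² = 50² = 2500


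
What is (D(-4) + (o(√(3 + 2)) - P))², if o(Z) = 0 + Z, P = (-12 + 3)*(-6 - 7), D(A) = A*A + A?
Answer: (105 - √5)² ≈ 10560.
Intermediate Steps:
D(A) = A + A² (D(A) = A² + A = A + A²)
P = 117 (P = -9*(-13) = 117)
o(Z) = Z
(D(-4) + (o(√(3 + 2)) - P))² = (-4*(1 - 4) + (√(3 + 2) - 1*117))² = (-4*(-3) + (√5 - 117))² = (12 + (-117 + √5))² = (-105 + √5)²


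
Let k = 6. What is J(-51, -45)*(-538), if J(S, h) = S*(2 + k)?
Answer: 219504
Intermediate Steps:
J(S, h) = 8*S (J(S, h) = S*(2 + 6) = S*8 = 8*S)
J(-51, -45)*(-538) = (8*(-51))*(-538) = -408*(-538) = 219504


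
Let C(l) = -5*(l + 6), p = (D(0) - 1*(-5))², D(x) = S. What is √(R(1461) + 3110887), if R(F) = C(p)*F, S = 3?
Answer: √2599537 ≈ 1612.3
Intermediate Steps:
D(x) = 3
p = 64 (p = (3 - 1*(-5))² = (3 + 5)² = 8² = 64)
C(l) = -30 - 5*l (C(l) = -5*(6 + l) = -30 - 5*l)
R(F) = -350*F (R(F) = (-30 - 5*64)*F = (-30 - 320)*F = -350*F)
√(R(1461) + 3110887) = √(-350*1461 + 3110887) = √(-511350 + 3110887) = √2599537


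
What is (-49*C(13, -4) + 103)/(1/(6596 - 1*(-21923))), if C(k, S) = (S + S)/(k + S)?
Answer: 37616561/9 ≈ 4.1796e+6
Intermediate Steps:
C(k, S) = 2*S/(S + k) (C(k, S) = (2*S)/(S + k) = 2*S/(S + k))
(-49*C(13, -4) + 103)/(1/(6596 - 1*(-21923))) = (-98*(-4)/(-4 + 13) + 103)/(1/(6596 - 1*(-21923))) = (-98*(-4)/9 + 103)/(1/(6596 + 21923)) = (-98*(-4)/9 + 103)/(1/28519) = (-49*(-8/9) + 103)/(1/28519) = (392/9 + 103)*28519 = (1319/9)*28519 = 37616561/9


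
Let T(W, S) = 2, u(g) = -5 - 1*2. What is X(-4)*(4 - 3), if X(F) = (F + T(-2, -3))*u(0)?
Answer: 14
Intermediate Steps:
u(g) = -7 (u(g) = -5 - 2 = -7)
X(F) = -14 - 7*F (X(F) = (F + 2)*(-7) = (2 + F)*(-7) = -14 - 7*F)
X(-4)*(4 - 3) = (-14 - 7*(-4))*(4 - 3) = (-14 + 28)*1 = 14*1 = 14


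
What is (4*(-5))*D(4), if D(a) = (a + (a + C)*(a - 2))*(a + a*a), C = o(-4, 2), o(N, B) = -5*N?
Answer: -20800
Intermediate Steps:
C = 20 (C = -5*(-4) = 20)
D(a) = (a + a²)*(a + (-2 + a)*(20 + a)) (D(a) = (a + (a + 20)*(a - 2))*(a + a*a) = (a + (20 + a)*(-2 + a))*(a + a²) = (a + (-2 + a)*(20 + a))*(a + a²) = (a + a²)*(a + (-2 + a)*(20 + a)))
(4*(-5))*D(4) = (4*(-5))*(4*(-40 + 4³ - 21*4 + 20*4²)) = -80*(-40 + 64 - 84 + 20*16) = -80*(-40 + 64 - 84 + 320) = -80*260 = -20*1040 = -20800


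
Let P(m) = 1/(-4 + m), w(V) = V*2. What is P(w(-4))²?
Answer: 1/144 ≈ 0.0069444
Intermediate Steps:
w(V) = 2*V
P(w(-4))² = (1/(-4 + 2*(-4)))² = (1/(-4 - 8))² = (1/(-12))² = (-1/12)² = 1/144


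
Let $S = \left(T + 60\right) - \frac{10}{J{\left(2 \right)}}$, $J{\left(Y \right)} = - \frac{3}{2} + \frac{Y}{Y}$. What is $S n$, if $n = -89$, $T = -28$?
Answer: $-4628$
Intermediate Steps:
$J{\left(Y \right)} = - \frac{1}{2}$ ($J{\left(Y \right)} = \left(-3\right) \frac{1}{2} + 1 = - \frac{3}{2} + 1 = - \frac{1}{2}$)
$S = 52$ ($S = \left(-28 + 60\right) - \frac{10}{- \frac{1}{2}} = 32 - -20 = 32 + 20 = 52$)
$S n = 52 \left(-89\right) = -4628$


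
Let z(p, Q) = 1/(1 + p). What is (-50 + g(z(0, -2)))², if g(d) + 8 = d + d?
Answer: 3136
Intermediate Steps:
g(d) = -8 + 2*d (g(d) = -8 + (d + d) = -8 + 2*d)
(-50 + g(z(0, -2)))² = (-50 + (-8 + 2/(1 + 0)))² = (-50 + (-8 + 2/1))² = (-50 + (-8 + 2*1))² = (-50 + (-8 + 2))² = (-50 - 6)² = (-56)² = 3136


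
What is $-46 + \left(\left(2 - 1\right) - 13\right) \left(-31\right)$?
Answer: $326$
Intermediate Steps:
$-46 + \left(\left(2 - 1\right) - 13\right) \left(-31\right) = -46 + \left(1 - 13\right) \left(-31\right) = -46 - -372 = -46 + 372 = 326$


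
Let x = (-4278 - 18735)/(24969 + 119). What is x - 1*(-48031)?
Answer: 1204978715/25088 ≈ 48030.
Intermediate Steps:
x = -23013/25088 ≈ -0.91729
x - 1*(-48031) = -23013/25088 - 1*(-48031) = -23013/25088 + 48031 = 1204978715/25088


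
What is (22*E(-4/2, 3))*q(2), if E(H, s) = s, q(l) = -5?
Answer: -330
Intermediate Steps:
(22*E(-4/2, 3))*q(2) = (22*3)*(-5) = 66*(-5) = -330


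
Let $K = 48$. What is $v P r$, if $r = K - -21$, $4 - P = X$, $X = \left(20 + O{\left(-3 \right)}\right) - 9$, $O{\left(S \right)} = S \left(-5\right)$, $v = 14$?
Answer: $-21252$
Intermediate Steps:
$O{\left(S \right)} = - 5 S$
$X = 26$ ($X = \left(20 - -15\right) - 9 = \left(20 + 15\right) - 9 = 35 - 9 = 26$)
$P = -22$ ($P = 4 - 26 = -22$)
$r = 69$ ($r = 48 - -21 = 48 + 21 = 69$)
$v P r = 14 \left(-22\right) 69 = \left(-308\right) 69 = -21252$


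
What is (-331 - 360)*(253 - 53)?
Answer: -138200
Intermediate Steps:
(-331 - 360)*(253 - 53) = -691*200 = -138200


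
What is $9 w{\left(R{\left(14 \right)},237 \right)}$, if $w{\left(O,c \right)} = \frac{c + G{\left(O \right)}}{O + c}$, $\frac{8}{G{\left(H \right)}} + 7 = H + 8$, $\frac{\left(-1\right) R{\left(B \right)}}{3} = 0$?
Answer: $\frac{735}{79} \approx 9.3038$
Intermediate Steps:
$R{\left(B \right)} = 0$ ($R{\left(B \right)} = \left(-3\right) 0 = 0$)
$G{\left(H \right)} = \frac{8}{1 + H}$ ($G{\left(H \right)} = \frac{8}{-7 + \left(H + 8\right)} = \frac{8}{-7 + \left(8 + H\right)} = \frac{8}{1 + H}$)
$w{\left(O,c \right)} = \frac{c + \frac{8}{1 + O}}{O + c}$
$9 w{\left(R{\left(14 \right)},237 \right)} = 9 \frac{8 + 237 \left(1 + 0\right)}{\left(1 + 0\right) \left(0 + 237\right)} = 9 \frac{8 + 237 \cdot 1}{1 \cdot 237} = 9 \cdot 1 \cdot \frac{1}{237} \left(8 + 237\right) = 9 \cdot 1 \cdot \frac{1}{237} \cdot 245 = 9 \cdot \frac{245}{237} = \frac{735}{79}$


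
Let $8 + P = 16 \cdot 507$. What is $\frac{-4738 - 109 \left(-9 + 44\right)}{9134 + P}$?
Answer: $- \frac{2851}{5746} \approx -0.49617$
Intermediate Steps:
$P = 8104$ ($P = -8 + 16 \cdot 507 = -8 + 8112 = 8104$)
$\frac{-4738 - 109 \left(-9 + 44\right)}{9134 + P} = \frac{-4738 - 109 \left(-9 + 44\right)}{9134 + 8104} = \frac{-4738 - 3815}{17238} = \left(-4738 - 3815\right) \frac{1}{17238} = \left(-8553\right) \frac{1}{17238} = - \frac{2851}{5746}$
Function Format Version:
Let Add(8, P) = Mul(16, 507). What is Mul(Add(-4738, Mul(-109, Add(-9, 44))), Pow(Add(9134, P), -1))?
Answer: Rational(-2851, 5746) ≈ -0.49617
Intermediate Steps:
P = 8104 (P = Add(-8, Mul(16, 507)) = Add(-8, 8112) = 8104)
Mul(Add(-4738, Mul(-109, Add(-9, 44))), Pow(Add(9134, P), -1)) = Mul(Add(-4738, Mul(-109, Add(-9, 44))), Pow(Add(9134, 8104), -1)) = Mul(Add(-4738, Mul(-109, 35)), Pow(17238, -1)) = Mul(Add(-4738, -3815), Rational(1, 17238)) = Mul(-8553, Rational(1, 17238)) = Rational(-2851, 5746)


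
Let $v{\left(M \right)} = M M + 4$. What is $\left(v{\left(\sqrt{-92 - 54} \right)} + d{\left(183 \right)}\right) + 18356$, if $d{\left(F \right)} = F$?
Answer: $18397$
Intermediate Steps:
$v{\left(M \right)} = 4 + M^{2}$ ($v{\left(M \right)} = M^{2} + 4 = 4 + M^{2}$)
$\left(v{\left(\sqrt{-92 - 54} \right)} + d{\left(183 \right)}\right) + 18356 = \left(\left(4 + \left(\sqrt{-92 - 54}\right)^{2}\right) + 183\right) + 18356 = \left(\left(4 + \left(\sqrt{-146}\right)^{2}\right) + 183\right) + 18356 = \left(\left(4 + \left(i \sqrt{146}\right)^{2}\right) + 183\right) + 18356 = \left(\left(4 - 146\right) + 183\right) + 18356 = \left(-142 + 183\right) + 18356 = 41 + 18356 = 18397$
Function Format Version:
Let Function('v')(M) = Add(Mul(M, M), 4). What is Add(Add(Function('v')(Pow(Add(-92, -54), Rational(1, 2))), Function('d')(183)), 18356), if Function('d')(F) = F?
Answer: 18397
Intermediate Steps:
Function('v')(M) = Add(4, Pow(M, 2)) (Function('v')(M) = Add(Pow(M, 2), 4) = Add(4, Pow(M, 2)))
Add(Add(Function('v')(Pow(Add(-92, -54), Rational(1, 2))), Function('d')(183)), 18356) = Add(Add(Add(4, Pow(Pow(Add(-92, -54), Rational(1, 2)), 2)), 183), 18356) = Add(Add(Add(4, Pow(Pow(-146, Rational(1, 2)), 2)), 183), 18356) = Add(Add(Add(4, Pow(Mul(I, Pow(146, Rational(1, 2))), 2)), 183), 18356) = Add(Add(Add(4, -146), 183), 18356) = Add(Add(-142, 183), 18356) = Add(41, 18356) = 18397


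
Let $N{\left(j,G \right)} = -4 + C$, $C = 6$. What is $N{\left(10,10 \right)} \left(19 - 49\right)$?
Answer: $-60$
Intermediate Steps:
$N{\left(j,G \right)} = 2$ ($N{\left(j,G \right)} = -4 + 6 = 2$)
$N{\left(10,10 \right)} \left(19 - 49\right) = 2 \left(19 - 49\right) = 2 \left(-30\right) = -60$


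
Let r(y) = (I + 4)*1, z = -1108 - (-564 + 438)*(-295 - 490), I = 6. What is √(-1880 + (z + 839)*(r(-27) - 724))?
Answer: √70811926 ≈ 8415.0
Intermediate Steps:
z = -100018 (z = -1108 - (-126)*(-785) = -1108 - 1*98910 = -1108 - 98910 = -100018)
r(y) = 10 (r(y) = (6 + 4)*1 = 10*1 = 10)
√(-1880 + (z + 839)*(r(-27) - 724)) = √(-1880 + (-100018 + 839)*(10 - 724)) = √(-1880 - 99179*(-714)) = √(-1880 + 70813806) = √70811926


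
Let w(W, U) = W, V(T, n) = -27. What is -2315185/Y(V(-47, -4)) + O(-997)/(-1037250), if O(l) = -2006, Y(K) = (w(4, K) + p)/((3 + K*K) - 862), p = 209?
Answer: 52030888964963/36822375 ≈ 1.4130e+6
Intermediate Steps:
Y(K) = 213/(-859 + K**2) (Y(K) = (4 + 209)/((3 + K*K) - 862) = 213/((3 + K**2) - 862) = 213/(-859 + K**2))
-2315185/Y(V(-47, -4)) + O(-997)/(-1037250) = -2315185/(213/(-859 + (-27)**2)) - 2006/(-1037250) = -2315185/(213/(-859 + 729)) - 2006*(-1/1037250) = -2315185/(213/(-130)) + 1003/518625 = -2315185/(213*(-1/130)) + 1003/518625 = -2315185/(-213/130) + 1003/518625 = -2315185*(-130/213) + 1003/518625 = 300974050/213 + 1003/518625 = 52030888964963/36822375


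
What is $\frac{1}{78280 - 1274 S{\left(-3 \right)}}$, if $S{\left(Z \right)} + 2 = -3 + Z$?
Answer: $\frac{1}{88472} \approx 1.1303 \cdot 10^{-5}$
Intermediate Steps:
$S{\left(Z \right)} = -5 + Z$ ($S{\left(Z \right)} = -2 + \left(-3 + Z\right) = -5 + Z$)
$\frac{1}{78280 - 1274 S{\left(-3 \right)}} = \frac{1}{78280 - 1274 \left(-5 - 3\right)} = \frac{1}{78280 - -10192} = \frac{1}{78280 + 10192} = \frac{1}{88472}$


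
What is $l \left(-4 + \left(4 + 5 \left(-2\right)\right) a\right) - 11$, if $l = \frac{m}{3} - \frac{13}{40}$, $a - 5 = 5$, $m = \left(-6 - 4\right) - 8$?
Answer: $\frac{1969}{5} \approx 393.8$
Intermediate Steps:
$m = -18$ ($m = -10 - 8 = -18$)
$a = 10$ ($a = 5 + 5 = 10$)
$l = - \frac{253}{40}$ ($l = - \frac{18}{3} - \frac{13}{40} = \left(-18\right) \frac{1}{3} - \frac{13}{40} = -6 - \frac{13}{40} = - \frac{253}{40} \approx -6.325$)
$l \left(-4 + \left(4 + 5 \left(-2\right)\right) a\right) - 11 = - \frac{253 \left(-4 + \left(4 + 5 \left(-2\right)\right) 10\right)}{40} - 11 = - \frac{253 \left(-4 + \left(4 - 10\right) 10\right)}{40} - 11 = - \frac{253 \left(-4 - 60\right)}{40} - 11 = \left(- \frac{253}{40}\right) \left(-64\right) - 11 = \frac{2024}{5} - 11 = \frac{1969}{5}$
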